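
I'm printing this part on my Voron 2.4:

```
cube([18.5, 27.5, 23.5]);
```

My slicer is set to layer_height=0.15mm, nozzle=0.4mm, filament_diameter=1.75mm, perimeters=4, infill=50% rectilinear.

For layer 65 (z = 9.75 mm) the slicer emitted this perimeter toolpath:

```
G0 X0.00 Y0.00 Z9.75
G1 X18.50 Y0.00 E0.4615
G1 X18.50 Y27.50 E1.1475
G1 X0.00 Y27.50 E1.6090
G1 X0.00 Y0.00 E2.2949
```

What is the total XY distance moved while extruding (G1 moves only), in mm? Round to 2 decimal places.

92.00 mm

Sum the Euclidean lengths of each G1 segment: total = 92.00 mm.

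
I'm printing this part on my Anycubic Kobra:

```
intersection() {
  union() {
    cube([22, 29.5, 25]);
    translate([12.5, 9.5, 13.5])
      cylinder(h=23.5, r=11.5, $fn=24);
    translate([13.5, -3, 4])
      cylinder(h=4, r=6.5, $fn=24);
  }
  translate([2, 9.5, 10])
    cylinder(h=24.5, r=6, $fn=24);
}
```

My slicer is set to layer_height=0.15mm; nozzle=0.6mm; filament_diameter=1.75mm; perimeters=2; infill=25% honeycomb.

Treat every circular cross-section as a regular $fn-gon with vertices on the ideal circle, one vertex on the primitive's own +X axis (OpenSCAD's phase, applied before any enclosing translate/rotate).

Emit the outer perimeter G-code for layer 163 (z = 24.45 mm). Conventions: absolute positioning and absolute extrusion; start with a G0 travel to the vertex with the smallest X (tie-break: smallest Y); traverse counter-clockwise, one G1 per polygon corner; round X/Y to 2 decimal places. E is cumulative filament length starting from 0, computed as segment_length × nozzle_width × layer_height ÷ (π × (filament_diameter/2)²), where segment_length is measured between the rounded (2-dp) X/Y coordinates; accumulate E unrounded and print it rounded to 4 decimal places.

G0 X0.00 Y3.89 Z24.45
G1 X0.45 Y3.70 E0.0183
G1 X2.00 Y3.50 E0.0768
G1 X3.55 Y3.70 E0.1352
G1 X5.00 Y4.30 E0.1940
G1 X6.24 Y5.26 E0.2526
G1 X7.20 Y6.50 E0.3113
G1 X7.80 Y7.95 E0.3700
G1 X8.00 Y9.50 E0.4285
G1 X7.80 Y11.05 E0.4870
G1 X7.20 Y12.50 E0.5457
G1 X6.24 Y13.74 E0.6044
G1 X5.00 Y14.70 E0.6631
G1 X3.55 Y15.30 E0.7218
G1 X2.00 Y15.50 E0.7802
G1 X0.45 Y15.30 E0.8387
G1 X0.00 Y15.11 E0.8570
G1 X0.00 Y3.89 E1.2768

At z = 24.45 mm: the cube is present — its section is the full 22×29.5 rectangle; the cylinder at (12.5, 9.5): section is a regular 24-gon, circumradius r=11.5; the cylinder at (13.5, -3) does not reach this height (z outside [4, 8]); Combining (union): the regions partially overlap (shared area 377.25 mm²), so overlapping operands fuse into one piece — 1 connected region; the cylinder at (2, 9.5): section is a regular 24-gon, circumradius r=6; After intersecting: the r=6 cylinder at (2, 9.5) partially overlaps that combined region; clipping to the common part keeps 79.32 mm² — 1 connected region. The outline is a single polygon with 17 vertices. Extrusion per mm of travel: 0.6 × 0.15 / (π × 0.875²) = 0.037418. Accumulating E over each segment gives final E = 1.2768.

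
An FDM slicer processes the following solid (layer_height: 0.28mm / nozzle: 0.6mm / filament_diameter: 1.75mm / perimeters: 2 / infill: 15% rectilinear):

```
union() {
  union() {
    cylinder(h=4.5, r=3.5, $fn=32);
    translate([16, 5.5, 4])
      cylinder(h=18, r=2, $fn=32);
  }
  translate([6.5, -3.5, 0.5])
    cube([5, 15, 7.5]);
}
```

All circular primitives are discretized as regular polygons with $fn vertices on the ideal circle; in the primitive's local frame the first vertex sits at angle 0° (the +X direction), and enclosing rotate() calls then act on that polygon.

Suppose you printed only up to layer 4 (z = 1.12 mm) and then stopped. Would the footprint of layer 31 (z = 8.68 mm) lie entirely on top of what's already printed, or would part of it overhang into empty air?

part overhangs

Compare the two slices. At z = 1.12: the cylinder: section is a regular 32-gon, circumradius r=3.5 (area = (32/2)·3.500²·sin(360°/32) = 38.24 mm²); the cylinder at (16, 5.5) is not intersected at this z (z outside [4, 22]); Taking the union: only the r=3.5 cylinder is present, so the union is just that shape — area = 38.24 mm²; the 5×15 cube at (6.5, -3.5) contributes its full rectangle (area 75.00 mm²); Taking the union: the 2 present regions are separate (no shared area or edge), so areas and boundary lengths simply add and each stays a separate island — area = 113.24 mm². At z = 8.68: the cylinder does not reach this height (z outside [0, 4.5]); the r=2 cylinder at (16, 5.5) gives a regular 32-gon of circumradius 2 (constant along its height) (area = (32/2)·2.000²·sin(360°/32) = 12.49 mm²); Taking the union: only the r=2 cylinder at (16, 5.5) is present, so the union is just that shape — area = 12.49 mm²; the cube at (6.5, -3.5) is not intersected at this z (z outside [0.5, 8]); Combining (union): only that combined region is present, so the union is just that shape — area = 12.49 mm². Checking containment: at z = 8.68 the cross-section extends beyond the z = 1.12 cross-section by about 12.49 mm².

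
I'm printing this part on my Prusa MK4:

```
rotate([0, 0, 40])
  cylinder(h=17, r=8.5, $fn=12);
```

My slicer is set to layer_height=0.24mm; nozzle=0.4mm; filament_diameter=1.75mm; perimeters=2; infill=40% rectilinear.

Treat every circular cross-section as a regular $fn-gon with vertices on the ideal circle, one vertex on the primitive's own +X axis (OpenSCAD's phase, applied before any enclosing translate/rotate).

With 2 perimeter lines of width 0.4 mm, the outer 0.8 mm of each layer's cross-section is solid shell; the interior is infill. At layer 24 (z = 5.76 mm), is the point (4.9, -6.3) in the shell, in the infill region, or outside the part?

At z = 5.76 mm: the cylinder: section is a regular 12-gon, circumradius r=8.5; (whole slice rotated 40° about Z — lengths, areas and connectivity unchanged). Overall, the cross-section is a single solid region. Undo the 40° rotation: the query point maps to (-0.296, -7.976) in the un-rotated model frame. The nearest boundary edge runs (-4.25, -7.36)→(-0.00, -8.50); distance from the point to it = 0.43 mm. The point is inside the cross-section, 0.43 mm from the nearest boundary — within the 0.8 mm shell band (2 × 0.4).

shell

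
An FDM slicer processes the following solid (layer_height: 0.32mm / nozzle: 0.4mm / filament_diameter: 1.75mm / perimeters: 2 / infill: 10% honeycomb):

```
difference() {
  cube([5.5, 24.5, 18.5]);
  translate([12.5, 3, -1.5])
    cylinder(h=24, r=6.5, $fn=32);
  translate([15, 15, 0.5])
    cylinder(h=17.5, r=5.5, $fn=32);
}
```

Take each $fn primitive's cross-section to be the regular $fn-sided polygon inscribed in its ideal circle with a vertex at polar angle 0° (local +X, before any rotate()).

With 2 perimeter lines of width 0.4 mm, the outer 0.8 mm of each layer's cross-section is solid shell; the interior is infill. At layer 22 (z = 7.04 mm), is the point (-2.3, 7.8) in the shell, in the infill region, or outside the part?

outside

At z = 7.04 mm: the 5.5×24.5 cube contributes its full rectangle; the cylinder at (12.5, 3): section is a regular 32-gon, circumradius r=6.5; the r=5.5 cylinder at (15, 15) gives a regular 32-gon of circumradius 5.5 (constant along its height); Taking the first minus the rest: starting from the 5.5×24.5 cube, the r=6.5 cylinder at (12.5, 3) misses the remaining region (no effect); the r=5.5 cylinder at (15, 15) misses the remaining region (no effect) — 1 connected region. Overall, the cross-section is a single solid region. The nearest boundary edge runs (0.00, 0.00)→(0.00, 24.50); distance from the point to it = 2.30 mm. The point is not inside any of the regions above, so it lies outside the cross-section (2.30 mm from the nearest boundary).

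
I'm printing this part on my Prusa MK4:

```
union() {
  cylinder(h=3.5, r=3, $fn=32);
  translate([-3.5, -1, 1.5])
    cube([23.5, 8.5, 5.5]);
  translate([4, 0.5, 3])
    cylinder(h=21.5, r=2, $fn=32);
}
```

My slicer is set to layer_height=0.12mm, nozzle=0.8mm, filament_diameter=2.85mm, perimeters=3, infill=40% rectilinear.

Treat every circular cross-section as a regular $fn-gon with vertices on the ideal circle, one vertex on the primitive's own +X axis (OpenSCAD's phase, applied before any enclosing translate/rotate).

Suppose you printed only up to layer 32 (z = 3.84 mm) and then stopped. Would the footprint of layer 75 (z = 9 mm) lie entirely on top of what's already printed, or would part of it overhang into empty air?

Compare the two slices. At z = 3.84: the cylinder is not intersected at this z (z outside [0, 3.5]); the cube at (-3.5, -1) is present — its section is the full 23.5×8.5 rectangle (area 199.75 mm²); the r=2 cylinder at (4, 0.5) contributes a regular 32-gon of circumradius 2 (area = (32/2)·2.000²·sin(360°/32) = 12.49 mm²); Merging all regions: the regions partially overlap — summed areas 212.24 mm² minus the doubly-counted overlap 11.60 mm² gives 200.64 mm² — area = 200.64 mm². At z = 9: the cylinder does not reach this height (z outside [0, 3.5]); the cube at (-3.5, -1) does not reach this height (z outside [1.5, 7]); the r=2 cylinder at (4, 0.5) gives a regular 32-gon of circumradius 2 (constant along its height) (area = (32/2)·2.000²·sin(360°/32) = 12.49 mm²); Merging all regions: only the r=2 cylinder at (4, 0.5) is present, so the union is just that shape — area = 12.49 mm². Checking containment: the cross-section at z = 9 is a subset of the cross-section at z = 3.84.

entirely on top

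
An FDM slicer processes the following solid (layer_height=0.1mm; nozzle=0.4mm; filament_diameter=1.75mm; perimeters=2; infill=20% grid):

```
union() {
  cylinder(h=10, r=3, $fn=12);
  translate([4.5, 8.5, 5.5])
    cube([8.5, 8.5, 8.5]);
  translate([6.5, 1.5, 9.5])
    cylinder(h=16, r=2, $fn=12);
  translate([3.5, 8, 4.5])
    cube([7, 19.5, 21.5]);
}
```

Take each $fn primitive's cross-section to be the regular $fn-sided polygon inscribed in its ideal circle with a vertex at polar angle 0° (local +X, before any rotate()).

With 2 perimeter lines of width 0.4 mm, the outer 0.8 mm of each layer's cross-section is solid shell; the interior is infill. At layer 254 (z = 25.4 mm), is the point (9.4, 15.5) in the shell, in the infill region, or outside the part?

infill

At z = 25.4 mm: the cylinder is absent (z outside [0, 10]); the cube at (4.5, 8.5) does not reach this height (z outside [5.5, 14]); the cylinder at (6.5, 1.5): section is a regular 12-gon, circumradius r=2; the cube at (3.5, 8) is present — its section is the full 7×19.5 rectangle; Taking the union: the 2 present regions are separate (no shared area or edge), so areas and boundary lengths simply add and each stays a separate island — 2 connected regions. Overall, the cross-section has 2 separate islands. The nearest boundary edge runs (10.50, 27.50)→(10.50, 8.00); distance from the point to it = 1.10 mm. (Shell/infill is judged within the island containing the point — the largest one.) The point is inside the cross-section and 1.10 mm from the nearest boundary — more than the 0.8 mm shell width (2 × 0.4), so it's in the infill interior.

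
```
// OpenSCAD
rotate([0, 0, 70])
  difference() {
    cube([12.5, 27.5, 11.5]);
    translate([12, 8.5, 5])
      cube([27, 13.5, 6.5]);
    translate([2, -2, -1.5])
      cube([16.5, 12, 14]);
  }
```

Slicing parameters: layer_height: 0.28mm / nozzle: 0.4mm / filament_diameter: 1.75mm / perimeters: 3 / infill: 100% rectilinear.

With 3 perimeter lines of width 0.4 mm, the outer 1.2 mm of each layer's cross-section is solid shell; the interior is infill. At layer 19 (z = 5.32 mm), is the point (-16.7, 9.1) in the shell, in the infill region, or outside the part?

At z = 5.32 mm: the cube (footprint 12.5×27.5) is included at this height; the cube at (12, 8.5) is present — its section is the full 27×13.5 rectangle; the 16.5×12 cube at (2, -2) contributes its full rectangle; Subtracting the remaining from the first: starting from the 12.5×27.5 cube, the 27×13.5 cube at (12, 8.5) partially overlaps it — only the 6.75 mm² overlap (of its 364.50 mm²) is removed, clipping the outline; the 16.5×12 cube at (2, -2) partially overlaps it — only the 104.25 mm² overlap (of its 198.00 mm²) is removed, clipping the outline — 1 connected region; (whole slice rotated 70° about Z — lengths, areas and connectivity unchanged). Overall, the cross-section is a single solid region. Undo the 70° rotation: the query point maps to (2.839, 18.805) in the un-rotated model frame. The nearest boundary edge runs (0.00, 0.00)→(0.00, 27.50); distance from the point to it = 2.84 mm. The point is inside the cross-section and 2.84 mm from the nearest boundary — more than the 1.2 mm shell width (3 × 0.4), so it's in the infill interior.

infill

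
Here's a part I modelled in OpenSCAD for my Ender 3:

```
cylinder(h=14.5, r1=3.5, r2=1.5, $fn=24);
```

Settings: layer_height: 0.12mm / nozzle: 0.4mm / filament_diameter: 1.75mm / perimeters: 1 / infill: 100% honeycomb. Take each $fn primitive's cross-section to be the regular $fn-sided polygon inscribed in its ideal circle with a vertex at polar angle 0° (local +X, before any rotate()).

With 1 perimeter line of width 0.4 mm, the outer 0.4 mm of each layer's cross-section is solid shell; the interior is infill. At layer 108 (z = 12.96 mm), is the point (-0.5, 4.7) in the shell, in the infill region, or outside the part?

outside

At z = 12.96 mm: the cone (r1=3.5→r2=1.5) has section circumradius 1.712 here — a regular 24-gon. Overall, the cross-section is a single solid region. The nearest boundary edge runs (0.00, 1.71)→(-0.44, 1.65); distance from the point to it = 3.03 mm. The point is not inside any of the regions above, so it lies outside the cross-section (3.03 mm from the nearest boundary).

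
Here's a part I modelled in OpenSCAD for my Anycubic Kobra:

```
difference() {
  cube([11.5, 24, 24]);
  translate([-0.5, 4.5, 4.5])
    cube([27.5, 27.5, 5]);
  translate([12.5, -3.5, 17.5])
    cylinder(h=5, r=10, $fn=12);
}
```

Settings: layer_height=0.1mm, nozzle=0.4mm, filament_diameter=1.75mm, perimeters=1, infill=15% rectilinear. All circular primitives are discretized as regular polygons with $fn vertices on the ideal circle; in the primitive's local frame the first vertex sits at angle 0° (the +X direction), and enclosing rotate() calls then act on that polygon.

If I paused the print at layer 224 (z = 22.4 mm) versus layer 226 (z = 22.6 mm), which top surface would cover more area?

Layer 224 (z = 22.4): the cube (footprint 11.5×24) is included at this height (area 276.00 mm²); the cube at (-0.5, 4.5) is not intersected at this z (z outside [4.5, 9.5]); the cylinder at (12.5, -3.5): section is a regular 12-gon, circumradius r=10 (area = (12/2)·10.000²·sin(360°/12) = 300.00 mm²); Taking the first minus the rest: starting from the 11.5×24 cube (276.00 mm²), the r=10 cylinder at (12.5, -3.5) partially overlaps it — only the 35.28 mm² overlap (of its 300.00 mm²) is removed, clipping the outline — area = 240.72 mm². So its area = 240.72 mm². Layer 226 (z = 22.6): the cube is present — its section is the full 11.5×24 rectangle (area 276.00 mm²); the cube at (-0.5, 4.5) is absent (z outside [4.5, 9.5]); the cylinder at (12.5, -3.5) is absent (z outside [17.5, 22.5]); After the difference (first − rest): none of the subtracted shapes is present at this height, so the 11.5×24 cube is unchanged — area = 276.00 mm². So its area = 276.00 mm². Layer 226 is larger (276.00 vs 240.72 mm²).

layer 226 (z = 22.6 mm)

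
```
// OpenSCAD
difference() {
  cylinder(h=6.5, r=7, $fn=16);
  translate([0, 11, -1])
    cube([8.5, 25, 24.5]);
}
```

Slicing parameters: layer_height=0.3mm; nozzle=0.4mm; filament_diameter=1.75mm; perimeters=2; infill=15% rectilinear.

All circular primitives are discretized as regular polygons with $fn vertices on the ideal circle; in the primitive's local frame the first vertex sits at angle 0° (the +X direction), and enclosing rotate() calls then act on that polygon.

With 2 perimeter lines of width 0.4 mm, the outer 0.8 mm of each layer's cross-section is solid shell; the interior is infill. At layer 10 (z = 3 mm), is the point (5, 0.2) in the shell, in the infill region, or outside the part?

At z = 3 mm: the r=7 cylinder contributes a regular 16-gon of circumradius 7; the cube at (0, 11) (footprint 8.5×25) is included at this height; Taking the first minus the rest: starting from the r=7 cylinder, the 8.5×25 cube at (0, 11) misses the remaining region (no effect) — 1 connected region. Overall, the cross-section is a single solid region. The nearest boundary edge runs (6.47, 2.68)→(7.00, 0.00); distance from the point to it = 1.92 mm. The point is inside the cross-section and 1.92 mm from the nearest boundary — more than the 0.8 mm shell width (2 × 0.4), so it's in the infill interior.

infill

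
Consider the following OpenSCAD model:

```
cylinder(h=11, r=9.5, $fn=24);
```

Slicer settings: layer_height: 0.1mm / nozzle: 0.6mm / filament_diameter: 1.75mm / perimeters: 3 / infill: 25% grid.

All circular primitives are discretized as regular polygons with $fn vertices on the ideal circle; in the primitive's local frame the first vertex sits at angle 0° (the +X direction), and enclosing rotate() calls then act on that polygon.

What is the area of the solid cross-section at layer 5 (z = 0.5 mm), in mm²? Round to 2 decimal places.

280.30 mm²

At z = 0.5 mm: the r=9.5 cylinder gives a regular 24-gon of circumradius 9.5 (constant along its height) (area = (24/2)·9.500²·sin(360°/24) = 280.30 mm²). Overall, the cross-section is a single solid region. Net area = 280.30 mm².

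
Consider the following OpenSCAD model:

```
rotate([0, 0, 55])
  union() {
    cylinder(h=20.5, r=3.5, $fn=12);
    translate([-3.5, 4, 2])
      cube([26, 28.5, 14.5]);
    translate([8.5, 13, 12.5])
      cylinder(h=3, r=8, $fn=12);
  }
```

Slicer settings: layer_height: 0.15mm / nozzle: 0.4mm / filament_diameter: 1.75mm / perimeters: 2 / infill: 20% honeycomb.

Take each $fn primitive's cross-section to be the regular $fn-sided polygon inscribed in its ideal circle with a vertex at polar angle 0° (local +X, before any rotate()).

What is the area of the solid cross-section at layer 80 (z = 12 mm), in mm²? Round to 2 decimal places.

At z = 12 mm: the cylinder: section is a regular 12-gon, circumradius r=3.5 (area = (12/2)·3.500²·sin(360°/12) = 36.75 mm²); the cube at (-3.5, 4) (footprint 26×28.5) is included at this height (area 741.00 mm²); the cylinder at (8.5, 13) is not intersected at this z (z outside [12.5, 15.5]); Combining (union): the 2 present regions are separate (no shared area or edge), so areas and boundary lengths simply add and each stays a separate island — area = 777.75 mm²; (whole slice rotated 55° about Z — lengths, areas and connectivity unchanged). Overall, the cross-section has 2 separate islands. Net area = 777.75 mm².

777.75 mm²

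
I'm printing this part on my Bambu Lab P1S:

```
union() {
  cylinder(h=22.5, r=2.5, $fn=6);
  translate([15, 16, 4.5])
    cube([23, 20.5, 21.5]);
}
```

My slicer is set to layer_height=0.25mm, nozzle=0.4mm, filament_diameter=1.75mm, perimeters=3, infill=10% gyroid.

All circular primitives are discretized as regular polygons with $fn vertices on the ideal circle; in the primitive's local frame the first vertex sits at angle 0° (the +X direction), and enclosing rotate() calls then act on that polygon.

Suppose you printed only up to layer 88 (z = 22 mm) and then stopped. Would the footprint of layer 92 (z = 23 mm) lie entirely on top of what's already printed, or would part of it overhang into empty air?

Compare the two slices. At z = 22: the cylinder: section is a regular 6-gon, circumradius r=2.5 (area = (6/2)·2.500²·sin(360°/6) = 16.24 mm²); the cube at (15, 16) is present — its section is the full 23×20.5 rectangle (area 471.50 mm²); Combining (union): the 2 present regions are separate (no shared area or edge), so areas and boundary lengths simply add and each stays a separate island — area = 487.74 mm². At z = 23: the cylinder does not reach this height (z outside [0, 22.5]); the cube at (15, 16) is present — its section is the full 23×20.5 rectangle (area 471.50 mm²); Merging all regions: only the 23×20.5 cube at (15, 16) is present, so the union is just that shape — area = 471.50 mm². Checking containment: the cross-section at z = 23 is a subset of the cross-section at z = 22.

entirely on top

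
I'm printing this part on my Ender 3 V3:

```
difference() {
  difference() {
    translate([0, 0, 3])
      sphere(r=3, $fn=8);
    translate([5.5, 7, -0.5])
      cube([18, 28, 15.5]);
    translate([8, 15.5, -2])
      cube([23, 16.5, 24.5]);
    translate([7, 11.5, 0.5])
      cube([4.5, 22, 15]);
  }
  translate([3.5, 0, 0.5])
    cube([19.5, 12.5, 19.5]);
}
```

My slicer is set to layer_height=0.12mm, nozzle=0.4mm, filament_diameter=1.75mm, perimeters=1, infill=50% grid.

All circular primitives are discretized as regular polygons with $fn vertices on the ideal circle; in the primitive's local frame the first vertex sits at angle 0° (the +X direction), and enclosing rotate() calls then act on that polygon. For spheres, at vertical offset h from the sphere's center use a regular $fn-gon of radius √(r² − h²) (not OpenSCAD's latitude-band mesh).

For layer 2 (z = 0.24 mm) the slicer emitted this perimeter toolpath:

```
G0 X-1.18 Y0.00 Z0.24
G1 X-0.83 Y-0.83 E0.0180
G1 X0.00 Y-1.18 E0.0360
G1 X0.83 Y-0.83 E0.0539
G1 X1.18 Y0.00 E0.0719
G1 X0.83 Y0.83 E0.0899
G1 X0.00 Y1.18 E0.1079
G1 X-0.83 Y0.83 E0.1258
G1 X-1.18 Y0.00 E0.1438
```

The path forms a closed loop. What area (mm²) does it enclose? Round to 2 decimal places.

3.92 mm²

Apply the shoelace formula to the sequence of (X, Y) vertices; enclosed area = 3.92 mm².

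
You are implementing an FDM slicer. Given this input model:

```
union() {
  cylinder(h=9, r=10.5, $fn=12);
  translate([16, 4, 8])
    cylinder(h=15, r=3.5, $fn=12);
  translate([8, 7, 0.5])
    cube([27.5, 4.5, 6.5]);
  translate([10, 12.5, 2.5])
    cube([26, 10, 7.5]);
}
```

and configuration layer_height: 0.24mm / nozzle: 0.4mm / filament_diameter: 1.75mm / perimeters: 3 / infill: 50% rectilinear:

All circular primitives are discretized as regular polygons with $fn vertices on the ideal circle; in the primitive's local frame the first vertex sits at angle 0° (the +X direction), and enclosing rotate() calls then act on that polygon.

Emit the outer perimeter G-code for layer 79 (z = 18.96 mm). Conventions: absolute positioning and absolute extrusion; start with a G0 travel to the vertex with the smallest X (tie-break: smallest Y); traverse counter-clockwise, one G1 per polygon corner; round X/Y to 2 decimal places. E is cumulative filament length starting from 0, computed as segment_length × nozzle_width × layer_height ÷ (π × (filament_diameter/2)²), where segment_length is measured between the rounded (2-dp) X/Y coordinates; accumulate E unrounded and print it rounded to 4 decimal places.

At z = 18.96 mm: the cylinder is not intersected at this z (z outside [0, 9]); the cylinder at (16, 4): section is a regular 12-gon, circumradius r=3.5; the cube at (8, 7) is not intersected at this z (z outside [0.5, 7]); the cube at (10, 12.5) does not reach this height (z outside [2.5, 10]); Taking the union: only the r=3.5 cylinder at (16, 4) is present, so the union is just that shape — 1 connected region. The outline is a single polygon with 12 vertices. Extrusion per mm of travel: 0.4 × 0.24 / (π × 0.875²) = 0.039912. Accumulating E over each segment gives final E = 0.8676.

G0 X12.50 Y4.00 Z18.96
G1 X12.97 Y2.25 E0.0723
G1 X14.25 Y0.97 E0.1446
G1 X16.00 Y0.50 E0.2169
G1 X17.75 Y0.97 E0.2892
G1 X19.03 Y2.25 E0.3615
G1 X19.50 Y4.00 E0.4338
G1 X19.03 Y5.75 E0.5061
G1 X17.75 Y7.03 E0.5784
G1 X16.00 Y7.50 E0.6507
G1 X14.25 Y7.03 E0.7230
G1 X12.97 Y5.75 E0.7952
G1 X12.50 Y4.00 E0.8676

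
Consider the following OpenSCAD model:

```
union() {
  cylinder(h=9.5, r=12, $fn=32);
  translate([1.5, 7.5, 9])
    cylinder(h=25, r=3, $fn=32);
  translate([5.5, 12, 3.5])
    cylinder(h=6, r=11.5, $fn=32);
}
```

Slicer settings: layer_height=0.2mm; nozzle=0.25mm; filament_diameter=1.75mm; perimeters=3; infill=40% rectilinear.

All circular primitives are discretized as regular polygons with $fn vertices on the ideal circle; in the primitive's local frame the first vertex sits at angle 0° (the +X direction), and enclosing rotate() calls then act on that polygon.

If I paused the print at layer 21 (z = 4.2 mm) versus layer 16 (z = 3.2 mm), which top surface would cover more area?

Layer 21 (z = 4.2): the cylinder: section is a regular 32-gon, circumradius r=12 (area = (32/2)·12.000²·sin(360°/32) = 449.49 mm²); the cylinder at (1.5, 7.5) is absent (z outside [9, 34]); the cylinder at (5.5, 12): section is a regular 32-gon, circumradius r=11.5 (area = (32/2)·11.500²·sin(360°/32) = 412.81 mm²); Taking the union: the regions partially overlap — summed areas 862.30 mm² minus the doubly-counted overlap 138.93 mm² gives 723.37 mm² — area = 723.37 mm². So its area = 723.37 mm². Layer 16 (z = 3.2): the r=12 cylinder gives a regular 32-gon of circumradius 12 (constant along its height) (area = (32/2)·12.000²·sin(360°/32) = 449.49 mm²); the cylinder at (1.5, 7.5) is not intersected at this z (z outside [9, 34]); the cylinder at (5.5, 12) is absent (z outside [3.5, 9.5]); Taking the union: only the r=12 cylinder is present, so the union is just that shape — area = 449.49 mm². So its area = 449.49 mm². Layer 21 is larger (723.37 vs 449.49 mm²).

layer 21 (z = 4.2 mm)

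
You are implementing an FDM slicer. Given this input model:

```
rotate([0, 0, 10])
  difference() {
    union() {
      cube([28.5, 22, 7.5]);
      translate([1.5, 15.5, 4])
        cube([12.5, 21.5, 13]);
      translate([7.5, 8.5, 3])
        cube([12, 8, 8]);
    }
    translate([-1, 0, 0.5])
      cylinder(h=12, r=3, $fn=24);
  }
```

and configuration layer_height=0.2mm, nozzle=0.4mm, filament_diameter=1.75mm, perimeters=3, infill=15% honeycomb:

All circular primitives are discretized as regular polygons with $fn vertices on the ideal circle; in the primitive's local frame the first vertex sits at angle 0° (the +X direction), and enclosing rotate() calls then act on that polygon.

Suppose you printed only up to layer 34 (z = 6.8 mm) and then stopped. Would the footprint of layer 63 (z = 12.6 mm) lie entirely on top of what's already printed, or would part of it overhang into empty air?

entirely on top

Compare the two slices. At z = 6.8: the cube is present — its section is the full 28.5×22 rectangle (area 627.00 mm²); the cube at (1.5, 15.5) (footprint 12.5×21.5) is included at this height (area 268.75 mm²); the cube at (7.5, 8.5) (footprint 12×8) is included at this height (area 96.00 mm²); Taking the union: the regions partially overlap — summed areas 991.75 mm² minus the doubly-counted overlap 177.25 mm² gives 814.50 mm² — area = 814.50 mm²; the r=3 cylinder at (-1, 0) gives a regular 24-gon of circumradius 3 (constant along its height) (area = (24/2)·3.000²·sin(360°/24) = 27.95 mm²); Subtracting the remaining from the first: starting from that combined region (814.50 mm²), the r=3 cylinder at (-1, 0) partially overlaps it — only the 4.06 mm² overlap (of its 27.95 mm²) is removed, clipping the outline — area = 810.44 mm²; (rotated 10° about Z; rotation is an isometry so areas/perimeters/island counts are preserved). At z = 12.6: the cube is not intersected at this z (z outside [0, 7.5]); the 12.5×21.5 cube at (1.5, 15.5) contributes its full rectangle (area 268.75 mm²); the cube at (7.5, 8.5) is absent (z outside [3, 11]); Merging all regions: only the 12.5×21.5 cube at (1.5, 15.5) is present, so the union is just that shape — area = 268.75 mm²; the cylinder at (-1, 0) is absent (z outside [0.5, 12.5]); Subtracting the remaining from the first: none of the subtracted shapes is present at this height, so the result so far is unchanged — area = 268.75 mm²; (whole slice rotated 10° about Z — lengths, areas and connectivity unchanged). Checking containment: the cross-section at z = 12.6 is a subset of the cross-section at z = 6.8.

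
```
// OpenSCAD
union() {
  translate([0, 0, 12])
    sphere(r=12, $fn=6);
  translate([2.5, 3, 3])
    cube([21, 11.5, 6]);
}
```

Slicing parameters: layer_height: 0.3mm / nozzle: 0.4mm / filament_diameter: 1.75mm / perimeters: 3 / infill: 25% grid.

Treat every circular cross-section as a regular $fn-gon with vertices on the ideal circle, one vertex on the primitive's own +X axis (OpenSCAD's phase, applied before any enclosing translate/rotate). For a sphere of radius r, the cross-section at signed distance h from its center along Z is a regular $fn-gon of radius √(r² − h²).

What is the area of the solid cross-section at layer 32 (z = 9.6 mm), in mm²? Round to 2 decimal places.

359.16 mm²

At z = 9.6 mm: the sphere: section is a regular 6-gon, circumradius = √(r²−h²) = √(12²−2.4²) = 11.758 (area = (6/2)·11.758²·sin(360°/6) = 359.16 mm²); the cube at (2.5, 3) does not reach this height (z outside [3, 9]); Merging all regions: only the r=12 sphere is present, so the union is just that shape — area = 359.16 mm². Overall, the cross-section is a single solid region. Net area = 359.16 mm².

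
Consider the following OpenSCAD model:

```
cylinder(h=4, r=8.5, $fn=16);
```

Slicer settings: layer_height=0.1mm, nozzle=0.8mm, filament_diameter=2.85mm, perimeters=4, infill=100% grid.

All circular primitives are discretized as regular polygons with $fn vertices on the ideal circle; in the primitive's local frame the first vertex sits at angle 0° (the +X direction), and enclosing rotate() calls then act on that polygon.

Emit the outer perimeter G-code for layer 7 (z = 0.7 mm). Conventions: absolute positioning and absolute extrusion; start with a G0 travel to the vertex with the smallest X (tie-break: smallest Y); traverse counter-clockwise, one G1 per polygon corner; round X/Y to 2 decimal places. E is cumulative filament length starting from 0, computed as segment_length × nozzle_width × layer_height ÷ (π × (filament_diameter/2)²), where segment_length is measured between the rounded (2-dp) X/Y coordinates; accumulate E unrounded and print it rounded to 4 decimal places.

G0 X-8.50 Y0.00 Z0.70
G1 X-7.85 Y-3.25 E0.0416
G1 X-6.01 Y-6.01 E0.0832
G1 X-3.25 Y-7.85 E0.1248
G1 X0.00 Y-8.50 E0.1663
G1 X3.25 Y-7.85 E0.2079
G1 X6.01 Y-6.01 E0.2495
G1 X7.85 Y-3.25 E0.2911
G1 X8.50 Y0.00 E0.3326
G1 X7.85 Y3.25 E0.3742
G1 X6.01 Y6.01 E0.4158
G1 X3.25 Y7.85 E0.4574
G1 X0.00 Y8.50 E0.4990
G1 X-3.25 Y7.85 E0.5405
G1 X-6.01 Y6.01 E0.5821
G1 X-7.85 Y3.25 E0.6237
G1 X-8.50 Y0.00 E0.6653

At z = 0.7 mm: the r=8.5 cylinder gives a regular 16-gon of circumradius 8.5 (constant along its height). The outline is a single polygon with 16 vertices. Extrusion per mm of travel: 0.8 × 0.1 / (π × 1.425²) = 0.012540. Accumulating E over each segment gives final E = 0.6653.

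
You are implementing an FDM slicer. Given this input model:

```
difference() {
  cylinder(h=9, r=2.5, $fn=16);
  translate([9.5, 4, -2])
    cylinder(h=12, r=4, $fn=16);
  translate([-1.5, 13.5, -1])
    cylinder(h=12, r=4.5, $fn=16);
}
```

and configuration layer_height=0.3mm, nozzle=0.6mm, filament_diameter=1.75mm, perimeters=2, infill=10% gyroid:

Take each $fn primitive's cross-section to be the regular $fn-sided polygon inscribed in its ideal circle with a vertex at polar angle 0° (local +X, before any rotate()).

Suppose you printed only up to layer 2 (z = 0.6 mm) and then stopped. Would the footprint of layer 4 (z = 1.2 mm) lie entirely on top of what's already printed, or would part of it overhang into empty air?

entirely on top

Compare the two slices. At z = 0.6: the r=2.5 cylinder gives a regular 16-gon of circumradius 2.5 (constant along its height) (area = (16/2)·2.500²·sin(360°/16) = 19.13 mm²); the cylinder at (9.5, 4): section is a regular 16-gon, circumradius r=4 (area = (16/2)·4.000²·sin(360°/16) = 48.98 mm²); the cylinder at (-1.5, 13.5): section is a regular 16-gon, circumradius r=4.5 (area = (16/2)·4.500²·sin(360°/16) = 61.99 mm²); Taking the first minus the rest: starting from the r=2.5 cylinder (19.13 mm²), the r=4 cylinder at (9.5, 4) misses the remaining region (no effect); the r=4.5 cylinder at (-1.5, 13.5) misses the remaining region (no effect) — area = 19.13 mm². At z = 1.2: the r=2.5 cylinder gives a regular 16-gon of circumradius 2.5 (constant along its height) (area = (16/2)·2.500²·sin(360°/16) = 19.13 mm²); the cylinder at (9.5, 4): section is a regular 16-gon, circumradius r=4 (area = (16/2)·4.000²·sin(360°/16) = 48.98 mm²); the cylinder at (-1.5, 13.5): section is a regular 16-gon, circumradius r=4.5 (area = (16/2)·4.500²·sin(360°/16) = 61.99 mm²); Subtracting the remaining from the first: starting from the r=2.5 cylinder (19.13 mm²), the r=4 cylinder at (9.5, 4) misses the remaining region (no effect); the r=4.5 cylinder at (-1.5, 13.5) misses the remaining region (no effect) — area = 19.13 mm². Checking containment: the cross-section at z = 1.2 is a subset of the cross-section at z = 0.6.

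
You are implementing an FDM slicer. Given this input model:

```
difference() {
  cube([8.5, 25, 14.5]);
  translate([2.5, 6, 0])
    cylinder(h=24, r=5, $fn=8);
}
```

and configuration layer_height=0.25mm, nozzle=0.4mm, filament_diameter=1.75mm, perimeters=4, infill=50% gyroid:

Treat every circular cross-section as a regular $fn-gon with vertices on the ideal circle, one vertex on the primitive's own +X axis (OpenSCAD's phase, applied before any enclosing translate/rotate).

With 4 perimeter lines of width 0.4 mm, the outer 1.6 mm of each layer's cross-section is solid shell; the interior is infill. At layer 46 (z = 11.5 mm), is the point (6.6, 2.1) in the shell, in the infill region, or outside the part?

At z = 11.5 mm: the cube (footprint 8.5×25) is included at this height; the r=5 cylinder at (2.5, 6) gives a regular 8-gon of circumradius 5 (constant along its height); After the difference (first − rest): starting from the 8.5×25 cube, the r=5 cylinder at (2.5, 6) partially overlaps it — only the 57.77 mm² overlap (of its 70.71 mm²) is removed, clipping the outline — 1 connected region. Overall, the cross-section is a single solid region. The nearest boundary edge runs (2.50, 1.00)→(6.04, 2.46); distance from the point to it = 0.67 mm. The point is inside the cross-section, 0.67 mm from the nearest boundary — within the 1.6 mm shell band (4 × 0.4).

shell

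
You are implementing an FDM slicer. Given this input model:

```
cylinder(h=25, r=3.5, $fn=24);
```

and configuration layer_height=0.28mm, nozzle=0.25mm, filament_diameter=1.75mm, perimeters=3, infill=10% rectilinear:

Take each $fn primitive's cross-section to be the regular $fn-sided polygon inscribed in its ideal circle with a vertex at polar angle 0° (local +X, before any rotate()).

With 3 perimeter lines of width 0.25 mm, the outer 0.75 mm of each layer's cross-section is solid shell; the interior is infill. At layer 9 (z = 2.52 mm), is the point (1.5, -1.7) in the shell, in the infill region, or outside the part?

infill

At z = 2.52 mm: the r=3.5 cylinder gives a regular 24-gon of circumradius 3.5 (constant along its height). Overall, the cross-section is a single solid region. The nearest boundary edge runs (1.75, -3.03)→(2.47, -2.47); distance from the point to it = 1.21 mm. The point is inside the cross-section and 1.21 mm from the nearest boundary — more than the 0.75 mm shell width (3 × 0.25), so it's in the infill interior.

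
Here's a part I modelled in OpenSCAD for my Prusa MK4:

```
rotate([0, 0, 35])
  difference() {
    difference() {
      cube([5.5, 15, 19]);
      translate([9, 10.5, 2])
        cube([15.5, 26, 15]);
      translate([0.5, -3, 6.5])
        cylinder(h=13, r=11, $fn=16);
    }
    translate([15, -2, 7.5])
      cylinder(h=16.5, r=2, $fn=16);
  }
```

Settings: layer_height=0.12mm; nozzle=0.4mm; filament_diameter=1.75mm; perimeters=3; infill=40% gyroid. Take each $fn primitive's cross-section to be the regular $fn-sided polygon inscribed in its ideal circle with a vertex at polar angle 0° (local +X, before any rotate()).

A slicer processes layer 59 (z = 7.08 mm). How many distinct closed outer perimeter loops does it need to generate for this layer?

At z = 7.08 mm: the 5.5×15 cube contributes its full rectangle; the cube at (9, 10.5) (footprint 15.5×26) is included at this height; the cylinder at (0.5, -3): section is a regular 16-gon, circumradius r=11; Taking the first minus the rest: starting from the 5.5×15 cube, the 15.5×26 cube at (9, 10.5) misses the remaining region (no effect); the r=11 cylinder at (0.5, -3) partially overlaps it — only the 41.34 mm² overlap (of its 370.44 mm²) is removed, clipping the outline — 1 connected region; the cylinder at (15, -2) does not reach this height (z outside [7.5, 24]); Taking the first minus the rest: none of the subtracted shapes is present at this height, so that combined region is unchanged — 1 connected region; (whole slice rotated 35° about Z — lengths, areas and connectivity unchanged). The result has 1 disconnected region.

1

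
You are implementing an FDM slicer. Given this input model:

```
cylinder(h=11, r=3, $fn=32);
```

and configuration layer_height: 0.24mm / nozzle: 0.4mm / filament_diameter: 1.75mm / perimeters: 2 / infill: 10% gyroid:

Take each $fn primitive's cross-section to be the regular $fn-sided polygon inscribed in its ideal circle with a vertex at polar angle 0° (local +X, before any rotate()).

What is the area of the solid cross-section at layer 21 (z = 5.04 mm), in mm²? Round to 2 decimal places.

At z = 5.04 mm: the cylinder: section is a regular 32-gon, circumradius r=3 (area = (32/2)·3.000²·sin(360°/32) = 28.09 mm²). Overall, the cross-section is a single solid region. Net area = 28.09 mm².

28.09 mm²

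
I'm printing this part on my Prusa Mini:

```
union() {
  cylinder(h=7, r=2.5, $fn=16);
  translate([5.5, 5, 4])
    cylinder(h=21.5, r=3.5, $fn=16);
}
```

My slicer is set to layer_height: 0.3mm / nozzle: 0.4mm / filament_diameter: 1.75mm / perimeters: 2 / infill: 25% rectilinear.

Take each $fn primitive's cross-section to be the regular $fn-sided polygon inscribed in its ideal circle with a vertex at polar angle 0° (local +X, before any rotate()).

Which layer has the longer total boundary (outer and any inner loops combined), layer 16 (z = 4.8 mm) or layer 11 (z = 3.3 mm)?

Layer 16 (z = 4.8): the r=2.5 cylinder gives a regular 16-gon of circumradius 2.5 (constant along its height) (perimeter = 2·16·2.500·sin(180°/16) = 15.61 mm); the r=3.5 cylinder at (5.5, 5) gives a regular 16-gon of circumradius 3.5 (constant along its height) (perimeter = 2·16·3.500·sin(180°/16) = 21.85 mm); Combining (union): the 2 present regions are separate (no shared area or edge), so areas and boundary lengths simply add and each stays a separate island — boundary = 37.46 mm. So its perimeter = 37.46 mm. Layer 11 (z = 3.3): the cylinder: section is a regular 16-gon, circumradius r=2.5 (perimeter = 2·16·2.500·sin(180°/16) = 15.61 mm); the cylinder at (5.5, 5) does not reach this height (z outside [4, 25.5]); Merging all regions: only the r=2.5 cylinder is present, so the union is just that shape — boundary = 15.61 mm. So its perimeter = 15.61 mm. Layer 16 is larger (37.46 vs 15.61 mm).

layer 16 (z = 4.8 mm)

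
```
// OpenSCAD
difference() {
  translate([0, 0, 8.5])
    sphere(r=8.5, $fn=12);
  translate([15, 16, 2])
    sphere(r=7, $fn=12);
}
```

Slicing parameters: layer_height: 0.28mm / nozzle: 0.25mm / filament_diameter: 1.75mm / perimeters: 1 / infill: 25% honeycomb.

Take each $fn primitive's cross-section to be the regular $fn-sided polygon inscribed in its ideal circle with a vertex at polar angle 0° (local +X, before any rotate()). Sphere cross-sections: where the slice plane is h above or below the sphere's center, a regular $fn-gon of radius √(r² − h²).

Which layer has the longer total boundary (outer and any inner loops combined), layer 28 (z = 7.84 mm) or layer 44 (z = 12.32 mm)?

layer 28 (z = 7.84 mm)

Layer 28 (z = 7.84): the sphere: section is a regular 12-gon, circumradius = √(r²−h²) = √(8.5²−0.66²) = 8.474 (perimeter = 2·12·8.474·sin(180°/12) = 52.64 mm); the sphere at (15, 16): section is a regular 12-gon, circumradius = √(r²−h²) = √(7²−5.84²) = 3.859 (perimeter = 2·12·3.859·sin(180°/12) = 23.97 mm); Subtracting the remaining from the first: starting from the r=8.5 sphere, the r=7 sphere at (15, 16) misses the remaining region (no effect) — boundary = 52.64 mm. So its perimeter = 52.64 mm. Layer 44 (z = 12.32): the r=8.5 sphere contributes a regular 12-gon of circumradius √(8.5²−3.82²) = 7.593 (perimeter = 2·12·7.593·sin(180°/12) = 47.17 mm); the sphere at (15, 16) does not reach this height (|z−center|=10.320 > r=7); After the difference (first − rest): none of the subtracted shapes is present at this height, so the r=8.5 sphere is unchanged — boundary = 47.17 mm. So its perimeter = 47.17 mm. Layer 28 is larger (52.64 vs 47.17 mm).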